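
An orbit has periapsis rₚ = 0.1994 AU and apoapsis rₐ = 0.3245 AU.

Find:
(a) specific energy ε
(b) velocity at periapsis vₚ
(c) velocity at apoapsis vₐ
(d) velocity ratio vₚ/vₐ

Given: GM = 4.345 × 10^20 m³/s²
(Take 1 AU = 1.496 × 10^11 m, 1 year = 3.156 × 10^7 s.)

Convert to SI: rₚ = 0.1994 AU = 2.98302e+10 m; rₐ = 0.3245 AU = 4.85452e+10 m.
(a) With a = (rₚ + rₐ)/2 = 3.91877e+10 m, ε = −GM/(2a) = −4.345e+20/(2 · 3.91877e+10) J/kg ≈ -5.544e+09 J/kg
(b) With a = (rₚ + rₐ)/2 = 3.91877e+10 m, vₚ = √(GM (2/rₚ − 1/a)) = √(4.345e+20 · (2/2.98302e+10 − 1/3.91877e+10)) m/s ≈ 1.343e+05 m/s
(c) With a = (rₚ + rₐ)/2 = 3.91877e+10 m, vₐ = √(GM (2/rₐ − 1/a)) = √(4.345e+20 · (2/4.85452e+10 − 1/3.91877e+10)) m/s ≈ 8.254e+04 m/s
(d) Conservation of angular momentum (rₚvₚ = rₐvₐ) gives vₚ/vₐ = rₐ/rₚ = 4.85452e+10/2.98302e+10 ≈ 1.627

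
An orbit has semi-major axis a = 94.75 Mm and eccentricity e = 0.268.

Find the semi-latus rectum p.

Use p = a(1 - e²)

Convert to SI: a = 94.75 Mm = 9.475e+07 m.
p = a (1 − e²).
p = 9.475e+07 · (1 − (0.268)²) = 9.475e+07 · 0.928176 ≈ 8.794e+07 m = 87.94 Mm.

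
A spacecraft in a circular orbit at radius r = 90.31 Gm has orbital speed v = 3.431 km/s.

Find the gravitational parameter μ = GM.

Convert to SI: r = 90.31 Gm = 9.031e+10 m; v = 3.431 km/s = 3431 m/s.
For a circular orbit v² = GM/r, so GM = v² · r.
GM = (3431)² · 9.031e+10 m³/s² ≈ 1.063e+18 m³/s² = 1.063 × 10^18 m³/s².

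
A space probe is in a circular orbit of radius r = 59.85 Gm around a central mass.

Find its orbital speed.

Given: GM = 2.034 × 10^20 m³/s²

Convert to SI: r = 59.85 Gm = 5.985e+10 m.
For a circular orbit, gravity supplies the centripetal force, so v = √(GM / r).
v = √(2.034e+20 / 5.985e+10) m/s ≈ 5.83e+04 m/s = 58.3 km/s.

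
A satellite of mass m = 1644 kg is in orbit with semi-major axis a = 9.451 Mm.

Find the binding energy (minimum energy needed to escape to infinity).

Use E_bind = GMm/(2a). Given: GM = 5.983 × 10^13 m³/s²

Convert to SI: a = 9.451 Mm = 9.451e+06 m.
Total orbital energy is E = −GMm/(2a); binding energy is E_bind = −E = GMm/(2a).
E_bind = 5.983e+13 · 1644 / (2 · 9.451e+06) J ≈ 5.204e+09 J = 5.204 GJ.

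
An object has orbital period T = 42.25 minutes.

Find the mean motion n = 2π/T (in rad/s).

Convert to SI: T = 42.25 minutes = 2535 s.
n = 2π / T.
n = 2π / 2535 s ≈ 0.002479 rad/s.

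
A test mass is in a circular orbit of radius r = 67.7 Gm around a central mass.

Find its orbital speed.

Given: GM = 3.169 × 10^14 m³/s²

Convert to SI: r = 67.7 Gm = 6.77e+10 m.
For a circular orbit, gravity supplies the centripetal force, so v = √(GM / r).
v = √(3.169e+14 / 6.77e+10) m/s ≈ 68.42 m/s = 68.42 m/s.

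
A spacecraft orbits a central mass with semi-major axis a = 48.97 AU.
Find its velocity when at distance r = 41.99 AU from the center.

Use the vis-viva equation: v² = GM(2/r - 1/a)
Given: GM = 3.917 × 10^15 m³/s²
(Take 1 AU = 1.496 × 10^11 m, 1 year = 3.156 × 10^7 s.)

Convert to SI: a = 48.97 AU = 7.32591e+12 m; r = 41.99 AU = 6.2817e+12 m.
Vis-viva: v = √(GM · (2/r − 1/a)).
2/r − 1/a = 2/6.2817e+12 − 1/7.32591e+12 = 1.81883e-13 m⁻¹.
v = √(3.917e+15 · 1.81883e-13) m/s ≈ 26.69 m/s = 0.005631 AU/year.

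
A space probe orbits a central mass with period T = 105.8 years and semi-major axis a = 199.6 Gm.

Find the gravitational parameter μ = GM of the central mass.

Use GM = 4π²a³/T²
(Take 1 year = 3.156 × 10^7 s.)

Convert to SI: T = 105.8 years = 3.33905e+09 s; a = 199.6 Gm = 1.996e+11 m.
GM = 4π² · a³ / T².
GM = 4π² · (1.996e+11)³ / (3.33905e+09)² m³/s² ≈ 2.816e+16 m³/s² = 2.816 × 10^16 m³/s².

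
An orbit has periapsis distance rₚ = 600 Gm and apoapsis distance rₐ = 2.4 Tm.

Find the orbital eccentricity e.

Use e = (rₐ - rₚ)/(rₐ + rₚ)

Convert to SI: rₚ = 600 Gm = 6e+11 m; rₐ = 2.4 Tm = 2.4e+12 m.
e = (rₐ − rₚ) / (rₐ + rₚ).
e = (2.4e+12 − 6e+11) / (2.4e+12 + 6e+11) = 1.8e+12 / 3e+12 ≈ 0.6.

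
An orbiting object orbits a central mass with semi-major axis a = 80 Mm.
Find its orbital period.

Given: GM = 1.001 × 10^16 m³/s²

Convert to SI: a = 80 Mm = 8e+07 m.
Kepler's third law: T = 2π √(a³ / GM).
Substituting a = 8e+07 m and GM = 1.001e+16 m³/s²:
T = 2π √((8e+07)³ / 1.001e+16) s
T ≈ 4.494e+04 s = 12.48 hours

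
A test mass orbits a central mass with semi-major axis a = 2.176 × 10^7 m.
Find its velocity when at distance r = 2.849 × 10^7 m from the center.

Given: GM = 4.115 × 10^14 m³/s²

Vis-viva: v = √(GM · (2/r − 1/a)).
2/r − 1/a = 2/2.849e+07 − 1/2.176e+07 = 2.42442e-08 m⁻¹.
v = √(4.115e+14 · 2.42442e-08) m/s ≈ 3159 m/s = 3.159 km/s.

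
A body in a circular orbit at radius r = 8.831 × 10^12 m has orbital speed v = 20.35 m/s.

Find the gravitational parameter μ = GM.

For a circular orbit v² = GM/r, so GM = v² · r.
GM = (20.35)² · 8.831e+12 m³/s² ≈ 3.657e+15 m³/s² = 3.657 × 10^15 m³/s².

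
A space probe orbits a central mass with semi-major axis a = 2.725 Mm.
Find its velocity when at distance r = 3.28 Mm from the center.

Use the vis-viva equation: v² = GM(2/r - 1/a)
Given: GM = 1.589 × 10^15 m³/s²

Convert to SI: a = 2.725 Mm = 2.725e+06 m; r = 3.28 Mm = 3.28e+06 m.
Vis-viva: v = √(GM · (2/r − 1/a)).
2/r − 1/a = 2/3.28e+06 − 1/2.725e+06 = 2.42784e-07 m⁻¹.
v = √(1.589e+15 · 2.42784e-07) m/s ≈ 1.964e+04 m/s = 19.64 km/s.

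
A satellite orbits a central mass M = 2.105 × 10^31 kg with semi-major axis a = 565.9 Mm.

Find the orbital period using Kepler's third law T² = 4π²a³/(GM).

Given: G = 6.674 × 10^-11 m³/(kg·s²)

Convert to SI: a = 565.9 Mm = 5.659e+08 m.
GM = G · M = 6.674e-11 · 2.105e+31 = 1.40488e+21 m³/s².
Kepler's third law: T = 2π √(a³ / GM).
Substituting a = 5.659e+08 m and GM = 1.40488e+21 m³/s²:
T = 2π √((5.659e+08)³ / 1.40488e+21) s
T ≈ 2257 s = 37.61 minutes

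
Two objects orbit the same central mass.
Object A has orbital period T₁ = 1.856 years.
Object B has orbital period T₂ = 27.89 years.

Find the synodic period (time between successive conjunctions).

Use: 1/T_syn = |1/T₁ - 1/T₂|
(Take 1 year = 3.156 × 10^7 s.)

Convert to SI: T₁ = 1.856 years = 5.85754e+07 s; T₂ = 27.89 years = 8.80208e+08 s.
T_syn = |T₁ · T₂ / (T₁ − T₂)|.
T_syn = |5.85754e+07 · 8.80208e+08 / (5.85754e+07 − 8.80208e+08)| s ≈ 6.275e+07 s = 1.988 years.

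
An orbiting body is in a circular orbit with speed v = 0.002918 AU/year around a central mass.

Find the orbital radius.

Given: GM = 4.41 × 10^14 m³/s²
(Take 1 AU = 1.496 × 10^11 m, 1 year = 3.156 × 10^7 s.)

Convert to SI: v = 0.002918 AU/year = 13.8318 m/s.
For a circular orbit, v² = GM / r, so r = GM / v².
r = 4.41e+14 / (13.8318)² m ≈ 2.305e+12 m = 15.41 AU.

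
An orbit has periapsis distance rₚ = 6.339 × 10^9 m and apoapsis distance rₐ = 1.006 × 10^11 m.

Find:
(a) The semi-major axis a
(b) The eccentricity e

(a) a = (rₚ + rₐ) / 2 = (6.339e+09 + 1.006e+11) / 2 ≈ 5.347e+10 m = 5.347 × 10^10 m.
(b) e = (rₐ − rₚ) / (rₐ + rₚ) = (1.006e+11 − 6.339e+09) / (1.006e+11 + 6.339e+09) ≈ 0.8814.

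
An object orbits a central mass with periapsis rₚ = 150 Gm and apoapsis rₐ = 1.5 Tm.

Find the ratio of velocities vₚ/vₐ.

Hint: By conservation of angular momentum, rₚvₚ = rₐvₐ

Convert to SI: rₚ = 150 Gm = 1.5e+11 m; rₐ = 1.5 Tm = 1.5e+12 m.
Conservation of angular momentum gives rₚvₚ = rₐvₐ, so vₚ/vₐ = rₐ/rₚ.
vₚ/vₐ = 1.5e+12 / 1.5e+11 ≈ 10.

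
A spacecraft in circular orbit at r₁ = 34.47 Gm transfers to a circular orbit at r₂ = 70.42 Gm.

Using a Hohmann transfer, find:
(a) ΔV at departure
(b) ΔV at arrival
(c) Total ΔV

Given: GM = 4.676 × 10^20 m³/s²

Convert to SI: r₁ = 34.47 Gm = 3.447e+10 m; r₂ = 70.42 Gm = 7.042e+10 m.
Transfer semi-major axis: a_t = (r₁ + r₂)/2 = (3.447e+10 + 7.042e+10)/2 = 5.2445e+10 m.
Circular speeds: v₁ = √(GM/r₁) = 116471 m/s, v₂ = √(GM/r₂) = 81487.2 m/s.
Transfer speeds (vis-viva v² = GM(2/r − 1/a_t)): v₁ᵗ = 134962 m/s, v₂ᵗ = 66062.9 m/s.
(a) ΔV₁ = |v₁ᵗ − v₁| ≈ 1.849e+04 m/s = 18.49 km/s.
(b) ΔV₂ = |v₂ − v₂ᵗ| ≈ 1.542e+04 m/s = 15.42 km/s.
(c) ΔV_total = ΔV₁ + ΔV₂ ≈ 3.392e+04 m/s = 33.92 km/s.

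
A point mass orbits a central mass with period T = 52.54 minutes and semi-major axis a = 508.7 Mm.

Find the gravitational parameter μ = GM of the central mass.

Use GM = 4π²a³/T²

Convert to SI: T = 52.54 minutes = 3152.4 s; a = 508.7 Mm = 5.087e+08 m.
GM = 4π² · a³ / T².
GM = 4π² · (5.087e+08)³ / (3152.4)² m³/s² ≈ 5.23e+20 m³/s² = 5.23 × 10^20 m³/s².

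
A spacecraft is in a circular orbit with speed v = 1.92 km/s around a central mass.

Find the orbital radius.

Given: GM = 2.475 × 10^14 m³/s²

Convert to SI: v = 1.92 km/s = 1920 m/s.
For a circular orbit, v² = GM / r, so r = GM / v².
r = 2.475e+14 / (1920)² m ≈ 6.714e+07 m = 6.714 × 10^7 m.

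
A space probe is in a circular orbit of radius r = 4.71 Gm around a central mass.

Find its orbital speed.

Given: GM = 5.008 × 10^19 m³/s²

Convert to SI: r = 4.71 Gm = 4.71e+09 m.
For a circular orbit, gravity supplies the centripetal force, so v = √(GM / r).
v = √(5.008e+19 / 4.71e+09) m/s ≈ 1.031e+05 m/s = 103.1 km/s.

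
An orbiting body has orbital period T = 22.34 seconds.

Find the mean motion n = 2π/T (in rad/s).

n = 2π / T.
n = 2π / 22.34 s ≈ 0.2813 rad/s.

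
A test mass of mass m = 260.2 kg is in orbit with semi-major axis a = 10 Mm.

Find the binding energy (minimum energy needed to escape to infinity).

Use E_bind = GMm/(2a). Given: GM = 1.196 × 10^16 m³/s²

Convert to SI: a = 10 Mm = 1e+07 m.
Total orbital energy is E = −GMm/(2a); binding energy is E_bind = −E = GMm/(2a).
E_bind = 1.196e+16 · 260.2 / (2 · 1e+07) J ≈ 1.556e+11 J = 155.6 GJ.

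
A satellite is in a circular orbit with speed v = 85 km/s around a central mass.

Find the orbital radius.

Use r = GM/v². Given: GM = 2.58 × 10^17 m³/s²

Convert to SI: v = 85 km/s = 85000 m/s.
For a circular orbit, v² = GM / r, so r = GM / v².
r = 2.58e+17 / (85000)² m ≈ 3.571e+07 m = 35.71 Mm.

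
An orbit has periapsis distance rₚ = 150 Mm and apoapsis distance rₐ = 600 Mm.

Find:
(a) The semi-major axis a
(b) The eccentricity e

Convert to SI: rₚ = 150 Mm = 1.5e+08 m; rₐ = 600 Mm = 6e+08 m.
(a) a = (rₚ + rₐ) / 2 = (1.5e+08 + 6e+08) / 2 ≈ 3.75e+08 m = 375 Mm.
(b) e = (rₐ − rₚ) / (rₐ + rₚ) = (6e+08 − 1.5e+08) / (6e+08 + 1.5e+08) ≈ 0.6.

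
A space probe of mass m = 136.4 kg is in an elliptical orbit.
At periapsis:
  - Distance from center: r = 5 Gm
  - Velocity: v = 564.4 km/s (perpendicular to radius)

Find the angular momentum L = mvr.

Convert to SI: r = 5 Gm = 5e+09 m; v = 564.4 km/s = 564400 m/s.
Since v is perpendicular to r, L = m · v · r.
L = 136.4 · 564400 · 5e+09 kg·m²/s ≈ 3.849e+17 kg·m²/s.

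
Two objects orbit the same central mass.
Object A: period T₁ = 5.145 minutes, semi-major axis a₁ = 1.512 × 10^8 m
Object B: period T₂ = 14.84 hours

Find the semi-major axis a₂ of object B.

Convert to SI: T₁ = 5.145 minutes = 308.7 s; T₂ = 14.84 hours = 53424 s.
Kepler's third law: (T₁/T₂)² = (a₁/a₂)³ ⇒ a₂ = a₁ · (T₂/T₁)^(2/3).
T₂/T₁ = 53424 / 308.7 = 173.061.
a₂ = 1.512e+08 · (173.061)^(2/3) m ≈ 4.696e+09 m = 4.696 × 10^9 m.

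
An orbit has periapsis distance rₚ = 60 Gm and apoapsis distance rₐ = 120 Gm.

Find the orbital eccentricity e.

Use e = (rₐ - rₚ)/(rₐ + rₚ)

Convert to SI: rₚ = 60 Gm = 6e+10 m; rₐ = 120 Gm = 1.2e+11 m.
e = (rₐ − rₚ) / (rₐ + rₚ).
e = (1.2e+11 − 6e+10) / (1.2e+11 + 6e+10) = 6e+10 / 1.8e+11 ≈ 0.3333.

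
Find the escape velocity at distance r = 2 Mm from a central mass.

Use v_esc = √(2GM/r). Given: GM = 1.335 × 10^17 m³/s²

Convert to SI: r = 2 Mm = 2e+06 m.
Escape velocity comes from setting total energy to zero: ½v² − GM/r = 0 ⇒ v_esc = √(2GM / r).
v_esc = √(2 · 1.335e+17 / 2e+06) m/s ≈ 3.654e+05 m/s = 365.4 km/s.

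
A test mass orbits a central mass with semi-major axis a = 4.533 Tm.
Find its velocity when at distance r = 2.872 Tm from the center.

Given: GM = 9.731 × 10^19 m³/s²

Convert to SI: a = 4.533 Tm = 4.533e+12 m; r = 2.872 Tm = 2.872e+12 m.
Vis-viva: v = √(GM · (2/r − 1/a)).
2/r − 1/a = 2/2.872e+12 − 1/4.533e+12 = 4.75774e-13 m⁻¹.
v = √(9.731e+19 · 4.75774e-13) m/s ≈ 6804 m/s = 6.804 km/s.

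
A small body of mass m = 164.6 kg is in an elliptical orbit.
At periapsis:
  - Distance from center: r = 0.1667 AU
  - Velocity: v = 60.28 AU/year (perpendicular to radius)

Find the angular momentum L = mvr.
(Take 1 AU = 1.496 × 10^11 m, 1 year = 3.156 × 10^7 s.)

Convert to SI: r = 0.1667 AU = 2.49383e+10 m; v = 60.28 AU/year = 285738 m/s.
Since v is perpendicular to r, L = m · v · r.
L = 164.6 · 285738 · 2.49383e+10 kg·m²/s ≈ 1.173e+18 kg·m²/s.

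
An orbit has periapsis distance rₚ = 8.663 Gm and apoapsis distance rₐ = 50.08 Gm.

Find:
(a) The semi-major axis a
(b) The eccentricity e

Convert to SI: rₚ = 8.663 Gm = 8.663e+09 m; rₐ = 50.08 Gm = 5.008e+10 m.
(a) a = (rₚ + rₐ) / 2 = (8.663e+09 + 5.008e+10) / 2 ≈ 2.937e+10 m = 29.37 Gm.
(b) e = (rₐ − rₚ) / (rₐ + rₚ) = (5.008e+10 − 8.663e+09) / (5.008e+10 + 8.663e+09) ≈ 0.7051.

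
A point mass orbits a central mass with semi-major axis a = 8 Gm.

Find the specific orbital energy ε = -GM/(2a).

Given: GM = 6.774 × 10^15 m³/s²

Convert to SI: a = 8 Gm = 8e+09 m.
ε = −GM / (2a).
ε = −6.774e+15 / (2 · 8e+09) J/kg ≈ -4.234e+05 J/kg = -423.4 kJ/kg.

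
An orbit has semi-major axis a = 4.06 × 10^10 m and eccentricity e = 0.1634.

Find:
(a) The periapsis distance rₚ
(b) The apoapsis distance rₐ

(a) rₚ = a(1 − e) = 4.06e+10 · (1 − 0.1634) = 4.06e+10 · 0.8366 ≈ 3.397e+10 m = 3.397 × 10^10 m.
(b) rₐ = a(1 + e) = 4.06e+10 · (1 + 0.1634) = 4.06e+10 · 1.1634 ≈ 4.723e+10 m = 4.723 × 10^10 m.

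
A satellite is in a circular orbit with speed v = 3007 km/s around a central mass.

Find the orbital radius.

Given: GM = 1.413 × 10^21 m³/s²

Convert to SI: v = 3007 km/s = 3.007e+06 m/s.
For a circular orbit, v² = GM / r, so r = GM / v².
r = 1.413e+21 / (3.007e+06)² m ≈ 1.563e+08 m = 156.3 Mm.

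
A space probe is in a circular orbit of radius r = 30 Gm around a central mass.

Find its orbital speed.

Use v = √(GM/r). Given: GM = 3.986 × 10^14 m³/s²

Convert to SI: r = 30 Gm = 3e+10 m.
For a circular orbit, gravity supplies the centripetal force, so v = √(GM / r).
v = √(3.986e+14 / 3e+10) m/s ≈ 115.3 m/s = 115.3 m/s.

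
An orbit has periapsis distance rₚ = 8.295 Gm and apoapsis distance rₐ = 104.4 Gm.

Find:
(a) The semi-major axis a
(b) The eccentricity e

Convert to SI: rₚ = 8.295 Gm = 8.295e+09 m; rₐ = 104.4 Gm = 1.044e+11 m.
(a) a = (rₚ + rₐ) / 2 = (8.295e+09 + 1.044e+11) / 2 ≈ 5.635e+10 m = 56.35 Gm.
(b) e = (rₐ − rₚ) / (rₐ + rₚ) = (1.044e+11 − 8.295e+09) / (1.044e+11 + 8.295e+09) ≈ 0.8528.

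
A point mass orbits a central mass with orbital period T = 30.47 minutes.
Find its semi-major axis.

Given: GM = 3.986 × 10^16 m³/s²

Convert to SI: T = 30.47 minutes = 1828.2 s.
Invert Kepler's third law: a = (GM · T² / (4π²))^(1/3).
Substituting T = 1828.2 s and GM = 3.986e+16 m³/s²:
a = (3.986e+16 · (1828.2)² / (4π²))^(1/3) m
a ≈ 1.5e+07 m = 15 Mm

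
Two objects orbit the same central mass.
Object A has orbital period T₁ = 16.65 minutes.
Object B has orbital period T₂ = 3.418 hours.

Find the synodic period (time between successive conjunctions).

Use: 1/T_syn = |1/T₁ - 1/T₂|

Convert to SI: T₁ = 16.65 minutes = 999 s; T₂ = 3.418 hours = 12304.8 s.
T_syn = |T₁ · T₂ / (T₁ − T₂)|.
T_syn = |999 · 12304.8 / (999 − 12304.8)| s ≈ 1087 s = 18.12 minutes.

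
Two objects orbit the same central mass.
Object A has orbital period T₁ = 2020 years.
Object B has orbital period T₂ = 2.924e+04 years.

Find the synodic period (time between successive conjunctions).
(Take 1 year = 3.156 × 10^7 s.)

Convert to SI: T₁ = 2020 years = 6.37512e+10 s; T₂ = 2.924e+04 years = 9.22814e+11 s.
T_syn = |T₁ · T₂ / (T₁ − T₂)|.
T_syn = |6.37512e+10 · 9.22814e+11 / (6.37512e+10 − 9.22814e+11)| s ≈ 6.848e+10 s = 2170 years.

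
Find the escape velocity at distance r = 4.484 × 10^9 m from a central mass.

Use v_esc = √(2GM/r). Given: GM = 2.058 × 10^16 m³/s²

Escape velocity comes from setting total energy to zero: ½v² − GM/r = 0 ⇒ v_esc = √(2GM / r).
v_esc = √(2 · 2.058e+16 / 4.484e+09) m/s ≈ 3030 m/s = 3.03 km/s.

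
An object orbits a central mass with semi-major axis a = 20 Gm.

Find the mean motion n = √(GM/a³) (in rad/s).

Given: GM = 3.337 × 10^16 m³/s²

Convert to SI: a = 20 Gm = 2e+10 m.
n = √(GM / a³).
n = √(3.337e+16 / (2e+10)³) rad/s ≈ 6.459e-08 rad/s.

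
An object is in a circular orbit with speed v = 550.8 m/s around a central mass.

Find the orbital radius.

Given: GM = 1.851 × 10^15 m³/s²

For a circular orbit, v² = GM / r, so r = GM / v².
r = 1.851e+15 / (550.8)² m ≈ 6.101e+09 m = 6.101 Gm.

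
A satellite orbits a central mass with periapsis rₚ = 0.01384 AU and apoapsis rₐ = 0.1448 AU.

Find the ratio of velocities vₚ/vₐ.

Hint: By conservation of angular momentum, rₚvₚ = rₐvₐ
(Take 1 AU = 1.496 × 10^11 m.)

Convert to SI: rₚ = 0.01384 AU = 2.07046e+09 m; rₐ = 0.1448 AU = 2.16621e+10 m.
Conservation of angular momentum gives rₚvₚ = rₐvₐ, so vₚ/vₐ = rₐ/rₚ.
vₚ/vₐ = 2.16621e+10 / 2.07046e+09 ≈ 10.46.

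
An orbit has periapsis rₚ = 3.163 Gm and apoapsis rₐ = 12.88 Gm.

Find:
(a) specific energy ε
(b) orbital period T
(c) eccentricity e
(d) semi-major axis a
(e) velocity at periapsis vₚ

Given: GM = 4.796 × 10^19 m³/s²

Convert to SI: rₚ = 3.163 Gm = 3.163e+09 m; rₐ = 12.88 Gm = 1.288e+10 m.
(a) With a = (rₚ + rₐ)/2 = 8.0215e+09 m, ε = −GM/(2a) = −4.796e+19/(2 · 8.0215e+09) J/kg ≈ -2.989e+09 J/kg
(b) With a = (rₚ + rₐ)/2 = 8.0215e+09 m, T = 2π √(a³/GM) = 2π √((8.0215e+09)³/4.796e+19) s ≈ 6.518e+05 s
(c) e = (rₐ − rₚ)/(rₐ + rₚ) = (1.288e+10 − 3.163e+09)/(1.288e+10 + 3.163e+09) ≈ 0.6057
(d) a = (rₚ + rₐ)/2 = (3.163e+09 + 1.288e+10)/2 ≈ 8.022e+09 m
(e) With a = (rₚ + rₐ)/2 = 8.0215e+09 m, vₚ = √(GM (2/rₚ − 1/a)) = √(4.796e+19 · (2/3.163e+09 − 1/8.0215e+09)) m/s ≈ 1.56e+05 m/s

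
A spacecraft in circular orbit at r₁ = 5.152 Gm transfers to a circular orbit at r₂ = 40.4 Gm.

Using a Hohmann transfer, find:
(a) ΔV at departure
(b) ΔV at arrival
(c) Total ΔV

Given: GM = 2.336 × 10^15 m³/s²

Convert to SI: r₁ = 5.152 Gm = 5.152e+09 m; r₂ = 40.4 Gm = 4.04e+10 m.
Transfer semi-major axis: a_t = (r₁ + r₂)/2 = (5.152e+09 + 4.04e+10)/2 = 2.2776e+10 m.
Circular speeds: v₁ = √(GM/r₁) = 673.362 m/s, v₂ = √(GM/r₂) = 240.462 m/s.
Transfer speeds (vis-viva v² = GM(2/r − 1/a_t)): v₁ᵗ = 896.81 m/s, v₂ᵗ = 114.365 m/s.
(a) ΔV₁ = |v₁ᵗ − v₁| ≈ 223.4 m/s = 223.4 m/s.
(b) ΔV₂ = |v₂ − v₂ᵗ| ≈ 126.1 m/s = 126.1 m/s.
(c) ΔV_total = ΔV₁ + ΔV₂ ≈ 349.5 m/s = 349.5 m/s.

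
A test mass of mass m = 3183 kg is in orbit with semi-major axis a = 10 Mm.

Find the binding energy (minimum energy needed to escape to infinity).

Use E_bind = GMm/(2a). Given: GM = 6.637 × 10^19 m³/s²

Convert to SI: a = 10 Mm = 1e+07 m.
Total orbital energy is E = −GMm/(2a); binding energy is E_bind = −E = GMm/(2a).
E_bind = 6.637e+19 · 3183 / (2 · 1e+07) J ≈ 1.056e+16 J = 10.56 PJ.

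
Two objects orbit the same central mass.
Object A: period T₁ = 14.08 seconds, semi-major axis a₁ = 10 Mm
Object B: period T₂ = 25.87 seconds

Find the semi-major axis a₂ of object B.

Convert to SI: a₁ = 10 Mm = 1e+07 m.
Kepler's third law: (T₁/T₂)² = (a₁/a₂)³ ⇒ a₂ = a₁ · (T₂/T₁)^(2/3).
T₂/T₁ = 25.87 / 14.08 = 1.83736.
a₂ = 1e+07 · (1.83736)^(2/3) m ≈ 1.5e+07 m = 15 Mm.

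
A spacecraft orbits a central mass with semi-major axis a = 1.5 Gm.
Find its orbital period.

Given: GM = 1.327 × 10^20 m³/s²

Convert to SI: a = 1.5 Gm = 1.5e+09 m.
Kepler's third law: T = 2π √(a³ / GM).
Substituting a = 1.5e+09 m and GM = 1.327e+20 m³/s²:
T = 2π √((1.5e+09)³ / 1.327e+20) s
T ≈ 3.169e+04 s = 8.802 hours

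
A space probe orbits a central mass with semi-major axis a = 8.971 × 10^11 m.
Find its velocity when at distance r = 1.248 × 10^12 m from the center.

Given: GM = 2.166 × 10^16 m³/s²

Vis-viva: v = √(GM · (2/r − 1/a)).
2/r − 1/a = 2/1.248e+12 − 1/8.971e+11 = 4.87861e-13 m⁻¹.
v = √(2.166e+16 · 4.87861e-13) m/s ≈ 102.8 m/s = 102.8 m/s.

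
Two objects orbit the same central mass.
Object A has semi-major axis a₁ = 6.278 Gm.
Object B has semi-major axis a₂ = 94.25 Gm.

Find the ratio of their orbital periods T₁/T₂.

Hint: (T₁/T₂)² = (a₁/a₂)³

Convert to SI: a₁ = 6.278 Gm = 6.278e+09 m; a₂ = 94.25 Gm = 9.425e+10 m.
From Kepler's third law, (T₁/T₂)² = (a₁/a₂)³, so T₁/T₂ = (a₁/a₂)^(3/2).
a₁/a₂ = 6.278e+09 / 9.425e+10 = 0.0666101.
T₁/T₂ = (0.0666101)^(3/2) ≈ 0.01719.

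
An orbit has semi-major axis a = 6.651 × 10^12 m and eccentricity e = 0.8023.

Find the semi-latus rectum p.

p = a (1 − e²).
p = 6.651e+12 · (1 − (0.8023)²) = 6.651e+12 · 0.356315 ≈ 2.37e+12 m = 2.37 × 10^12 m.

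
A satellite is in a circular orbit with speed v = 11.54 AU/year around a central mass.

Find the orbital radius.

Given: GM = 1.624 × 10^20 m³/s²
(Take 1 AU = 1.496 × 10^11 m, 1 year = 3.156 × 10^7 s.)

Convert to SI: v = 11.54 AU/year = 54701.6 m/s.
For a circular orbit, v² = GM / r, so r = GM / v².
r = 1.624e+20 / (54701.6)² m ≈ 5.427e+10 m = 0.3628 AU.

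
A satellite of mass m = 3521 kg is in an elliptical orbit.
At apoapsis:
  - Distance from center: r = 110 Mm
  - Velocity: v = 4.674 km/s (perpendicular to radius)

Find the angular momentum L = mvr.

Convert to SI: r = 110 Mm = 1.1e+08 m; v = 4.674 km/s = 4674 m/s.
Since v is perpendicular to r, L = m · v · r.
L = 3521 · 4674 · 1.1e+08 kg·m²/s ≈ 1.81e+15 kg·m²/s.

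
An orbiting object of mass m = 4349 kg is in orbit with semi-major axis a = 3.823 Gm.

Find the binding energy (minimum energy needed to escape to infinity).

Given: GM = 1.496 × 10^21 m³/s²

Convert to SI: a = 3.823 Gm = 3.823e+09 m.
Total orbital energy is E = −GMm/(2a); binding energy is E_bind = −E = GMm/(2a).
E_bind = 1.496e+21 · 4349 / (2 · 3.823e+09) J ≈ 8.509e+14 J = 850.9 TJ.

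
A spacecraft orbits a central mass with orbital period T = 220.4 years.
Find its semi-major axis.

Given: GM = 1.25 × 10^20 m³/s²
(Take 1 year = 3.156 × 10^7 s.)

Convert to SI: T = 220.4 years = 6.95582e+09 s.
Invert Kepler's third law: a = (GM · T² / (4π²))^(1/3).
Substituting T = 6.95582e+09 s and GM = 1.25e+20 m³/s²:
a = (1.25e+20 · (6.95582e+09)² / (4π²))^(1/3) m
a ≈ 5.351e+12 m = 5.351 × 10^12 m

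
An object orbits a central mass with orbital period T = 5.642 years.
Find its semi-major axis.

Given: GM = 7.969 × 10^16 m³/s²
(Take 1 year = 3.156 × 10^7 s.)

Convert to SI: T = 5.642 years = 1.78062e+08 s.
Invert Kepler's third law: a = (GM · T² / (4π²))^(1/3).
Substituting T = 1.78062e+08 s and GM = 7.969e+16 m³/s²:
a = (7.969e+16 · (1.78062e+08)² / (4π²))^(1/3) m
a ≈ 4e+10 m = 40 Gm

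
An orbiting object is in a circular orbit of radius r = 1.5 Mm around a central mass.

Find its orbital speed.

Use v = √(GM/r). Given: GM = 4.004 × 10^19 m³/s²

Convert to SI: r = 1.5 Mm = 1.5e+06 m.
For a circular orbit, gravity supplies the centripetal force, so v = √(GM / r).
v = √(4.004e+19 / 1.5e+06) m/s ≈ 5.167e+06 m/s = 5167 km/s.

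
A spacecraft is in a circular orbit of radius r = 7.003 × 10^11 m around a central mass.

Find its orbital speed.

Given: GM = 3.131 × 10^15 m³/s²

For a circular orbit, gravity supplies the centripetal force, so v = √(GM / r).
v = √(3.131e+15 / 7.003e+11) m/s ≈ 66.87 m/s = 66.87 m/s.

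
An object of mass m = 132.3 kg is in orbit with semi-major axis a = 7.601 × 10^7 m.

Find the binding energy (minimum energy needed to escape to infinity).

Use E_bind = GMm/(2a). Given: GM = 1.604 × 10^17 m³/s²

Total orbital energy is E = −GMm/(2a); binding energy is E_bind = −E = GMm/(2a).
E_bind = 1.604e+17 · 132.3 / (2 · 7.601e+07) J ≈ 1.396e+11 J = 139.6 GJ.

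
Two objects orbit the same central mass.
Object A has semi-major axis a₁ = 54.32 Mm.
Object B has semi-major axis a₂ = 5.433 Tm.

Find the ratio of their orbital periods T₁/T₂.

Convert to SI: a₁ = 54.32 Mm = 5.432e+07 m; a₂ = 5.433 Tm = 5.433e+12 m.
From Kepler's third law, (T₁/T₂)² = (a₁/a₂)³, so T₁/T₂ = (a₁/a₂)^(3/2).
a₁/a₂ = 5.432e+07 / 5.433e+12 = 9.99816e-06.
T₁/T₂ = (9.99816e-06)^(3/2) ≈ 3.161e-08.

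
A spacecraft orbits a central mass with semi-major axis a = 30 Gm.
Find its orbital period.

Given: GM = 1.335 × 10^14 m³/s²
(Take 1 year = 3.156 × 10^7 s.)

Convert to SI: a = 30 Gm = 3e+10 m.
Kepler's third law: T = 2π √(a³ / GM).
Substituting a = 3e+10 m and GM = 1.335e+14 m³/s²:
T = 2π √((3e+10)³ / 1.335e+14) s
T ≈ 2.826e+09 s = 89.53 years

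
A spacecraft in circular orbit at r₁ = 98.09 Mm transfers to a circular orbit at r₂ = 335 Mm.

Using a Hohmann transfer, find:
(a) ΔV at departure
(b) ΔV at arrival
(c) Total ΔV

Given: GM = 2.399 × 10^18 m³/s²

Convert to SI: r₁ = 98.09 Mm = 9.809e+07 m; r₂ = 335 Mm = 3.35e+08 m.
Transfer semi-major axis: a_t = (r₁ + r₂)/2 = (9.809e+07 + 3.35e+08)/2 = 2.16545e+08 m.
Circular speeds: v₁ = √(GM/r₁) = 156388 m/s, v₂ = √(GM/r₂) = 84623.8 m/s.
Transfer speeds (vis-viva v² = GM(2/r − 1/a_t)): v₁ᵗ = 194514 m/s, v₂ᵗ = 56954.9 m/s.
(a) ΔV₁ = |v₁ᵗ − v₁| ≈ 3.813e+04 m/s = 38.13 km/s.
(b) ΔV₂ = |v₂ − v₂ᵗ| ≈ 2.767e+04 m/s = 27.67 km/s.
(c) ΔV_total = ΔV₁ + ΔV₂ ≈ 6.58e+04 m/s = 65.8 km/s.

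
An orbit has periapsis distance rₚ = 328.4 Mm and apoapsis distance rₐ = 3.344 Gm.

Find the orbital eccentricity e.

Convert to SI: rₚ = 328.4 Mm = 3.284e+08 m; rₐ = 3.344 Gm = 3.344e+09 m.
e = (rₐ − rₚ) / (rₐ + rₚ).
e = (3.344e+09 − 3.284e+08) / (3.344e+09 + 3.284e+08) = 3.0156e+09 / 3.6724e+09 ≈ 0.8212.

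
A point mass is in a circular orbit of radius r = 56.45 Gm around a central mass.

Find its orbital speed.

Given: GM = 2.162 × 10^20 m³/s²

Convert to SI: r = 56.45 Gm = 5.645e+10 m.
For a circular orbit, gravity supplies the centripetal force, so v = √(GM / r).
v = √(2.162e+20 / 5.645e+10) m/s ≈ 6.189e+04 m/s = 61.89 km/s.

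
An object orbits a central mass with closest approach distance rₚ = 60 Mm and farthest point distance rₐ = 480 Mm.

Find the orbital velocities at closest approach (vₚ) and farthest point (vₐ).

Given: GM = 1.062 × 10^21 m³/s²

Convert to SI: rₚ = 60 Mm = 6e+07 m; rₐ = 480 Mm = 4.8e+08 m.
Use the vis-viva equation v² = GM(2/r − 1/a) with a = (rₚ + rₐ)/2 = (6e+07 + 4.8e+08)/2 = 2.7e+08 m.
vₚ = √(GM · (2/rₚ − 1/a)) = √(1.062e+21 · (2/6e+07 − 1/2.7e+08)) m/s ≈ 5.61e+06 m/s = 5610 km/s.
vₐ = √(GM · (2/rₐ − 1/a)) = √(1.062e+21 · (2/4.8e+08 − 1/2.7e+08)) m/s ≈ 7.012e+05 m/s = 701.2 km/s.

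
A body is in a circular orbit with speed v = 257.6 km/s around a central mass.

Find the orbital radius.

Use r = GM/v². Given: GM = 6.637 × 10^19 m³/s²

Convert to SI: v = 257.6 km/s = 257600 m/s.
For a circular orbit, v² = GM / r, so r = GM / v².
r = 6.637e+19 / (257600)² m ≈ 1e+09 m = 1 Gm.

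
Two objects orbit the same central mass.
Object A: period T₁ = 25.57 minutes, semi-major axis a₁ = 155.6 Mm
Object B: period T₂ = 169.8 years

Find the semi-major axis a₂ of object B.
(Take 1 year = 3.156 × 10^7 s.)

Convert to SI: T₁ = 25.57 minutes = 1534.2 s; a₁ = 155.6 Mm = 1.556e+08 m; T₂ = 169.8 years = 5.35889e+09 s.
Kepler's third law: (T₁/T₂)² = (a₁/a₂)³ ⇒ a₂ = a₁ · (T₂/T₁)^(2/3).
T₂/T₁ = 5.35889e+09 / 1534.2 = 3.49295e+06.
a₂ = 1.556e+08 · (3.49295e+06)^(2/3) m ≈ 3.582e+12 m = 3.582 Tm.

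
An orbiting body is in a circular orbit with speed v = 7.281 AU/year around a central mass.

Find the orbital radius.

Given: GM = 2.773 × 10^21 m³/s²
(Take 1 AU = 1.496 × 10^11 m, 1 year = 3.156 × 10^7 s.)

Convert to SI: v = 7.281 AU/year = 34513.2 m/s.
For a circular orbit, v² = GM / r, so r = GM / v².
r = 2.773e+21 / (34513.2)² m ≈ 2.328e+12 m = 15.56 AU.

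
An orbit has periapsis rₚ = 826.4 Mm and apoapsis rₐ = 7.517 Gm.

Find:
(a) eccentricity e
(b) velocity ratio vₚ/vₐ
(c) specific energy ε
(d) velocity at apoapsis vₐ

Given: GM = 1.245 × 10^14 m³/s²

Convert to SI: rₚ = 826.4 Mm = 8.264e+08 m; rₐ = 7.517 Gm = 7.517e+09 m.
(a) e = (rₐ − rₚ)/(rₐ + rₚ) = (7.517e+09 − 8.264e+08)/(7.517e+09 + 8.264e+08) ≈ 0.8019
(b) Conservation of angular momentum (rₚvₚ = rₐvₐ) gives vₚ/vₐ = rₐ/rₚ = 7.517e+09/8.264e+08 ≈ 9.096
(c) With a = (rₚ + rₐ)/2 = 4.1717e+09 m, ε = −GM/(2a) = −1.245e+14/(2 · 4.1717e+09) J/kg ≈ -1.492e+04 J/kg
(d) With a = (rₚ + rₐ)/2 = 4.1717e+09 m, vₐ = √(GM (2/rₐ − 1/a)) = √(1.245e+14 · (2/7.517e+09 − 1/4.1717e+09)) m/s ≈ 57.28 m/s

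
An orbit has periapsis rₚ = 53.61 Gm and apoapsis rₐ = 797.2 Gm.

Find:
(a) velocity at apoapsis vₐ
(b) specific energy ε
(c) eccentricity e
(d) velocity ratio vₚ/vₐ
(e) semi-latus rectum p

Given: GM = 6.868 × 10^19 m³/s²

Convert to SI: rₚ = 53.61 Gm = 5.361e+10 m; rₐ = 797.2 Gm = 7.972e+11 m.
(a) With a = (rₚ + rₐ)/2 = 4.25405e+11 m, vₐ = √(GM (2/rₐ − 1/a)) = √(6.868e+19 · (2/7.972e+11 − 1/4.25405e+11)) m/s ≈ 3295 m/s
(b) With a = (rₚ + rₐ)/2 = 4.25405e+11 m, ε = −GM/(2a) = −6.868e+19/(2 · 4.25405e+11) J/kg ≈ -8.072e+07 J/kg
(c) e = (rₐ − rₚ)/(rₐ + rₚ) = (7.972e+11 − 5.361e+10)/(7.972e+11 + 5.361e+10) ≈ 0.874
(d) Conservation of angular momentum (rₚvₚ = rₐvₐ) gives vₚ/vₐ = rₐ/rₚ = 7.972e+11/5.361e+10 ≈ 14.87
(e) From a = (rₚ + rₐ)/2 = 4.25405e+11 m and e = (rₐ − rₚ)/(rₐ + rₚ) = 0.873979, p = a(1 − e²) = 4.25405e+11 · (1 − (0.873979)²) ≈ 1.005e+11 m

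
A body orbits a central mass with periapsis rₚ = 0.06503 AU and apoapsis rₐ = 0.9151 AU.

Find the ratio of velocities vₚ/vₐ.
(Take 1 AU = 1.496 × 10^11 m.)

Convert to SI: rₚ = 0.06503 AU = 9.72849e+09 m; rₐ = 0.9151 AU = 1.36899e+11 m.
Conservation of angular momentum gives rₚvₚ = rₐvₐ, so vₚ/vₐ = rₐ/rₚ.
vₚ/vₐ = 1.36899e+11 / 9.72849e+09 ≈ 14.07.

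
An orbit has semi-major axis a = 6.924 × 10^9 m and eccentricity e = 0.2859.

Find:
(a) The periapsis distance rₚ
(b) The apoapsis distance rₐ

(a) rₚ = a(1 − e) = 6.924e+09 · (1 − 0.2859) = 6.924e+09 · 0.7141 ≈ 4.944e+09 m = 4.944 × 10^9 m.
(b) rₐ = a(1 + e) = 6.924e+09 · (1 + 0.2859) = 6.924e+09 · 1.2859 ≈ 8.904e+09 m = 8.904 × 10^9 m.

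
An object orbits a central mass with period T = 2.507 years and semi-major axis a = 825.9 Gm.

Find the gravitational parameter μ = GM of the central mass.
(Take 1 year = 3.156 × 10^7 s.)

Convert to SI: T = 2.507 years = 7.91209e+07 s; a = 825.9 Gm = 8.259e+11 m.
GM = 4π² · a³ / T².
GM = 4π² · (8.259e+11)³ / (7.91209e+07)² m³/s² ≈ 3.553e+21 m³/s² = 3.553 × 10^21 m³/s².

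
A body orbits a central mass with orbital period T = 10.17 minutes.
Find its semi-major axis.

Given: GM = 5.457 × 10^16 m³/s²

Convert to SI: T = 10.17 minutes = 610.2 s.
Invert Kepler's third law: a = (GM · T² / (4π²))^(1/3).
Substituting T = 610.2 s and GM = 5.457e+16 m³/s²:
a = (5.457e+16 · (610.2)² / (4π²))^(1/3) m
a ≈ 8.014e+06 m = 8.014 Mm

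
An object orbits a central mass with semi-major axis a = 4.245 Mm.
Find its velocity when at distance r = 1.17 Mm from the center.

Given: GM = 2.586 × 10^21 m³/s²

Convert to SI: a = 4.245 Mm = 4.245e+06 m; r = 1.17 Mm = 1.17e+06 m.
Vis-viva: v = √(GM · (2/r − 1/a)).
2/r − 1/a = 2/1.17e+06 − 1/4.245e+06 = 1.47383e-06 m⁻¹.
v = √(2.586e+21 · 1.47383e-06) m/s ≈ 6.174e+07 m/s = 6.174e+04 km/s.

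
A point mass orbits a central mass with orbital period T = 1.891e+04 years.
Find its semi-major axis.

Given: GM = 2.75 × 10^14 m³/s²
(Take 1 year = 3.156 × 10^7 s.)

Convert to SI: T = 1.891e+04 years = 5.968e+11 s.
Invert Kepler's third law: a = (GM · T² / (4π²))^(1/3).
Substituting T = 5.968e+11 s and GM = 2.75e+14 m³/s²:
a = (2.75e+14 · (5.968e+11)² / (4π²))^(1/3) m
a ≈ 1.354e+12 m = 1.354 Tm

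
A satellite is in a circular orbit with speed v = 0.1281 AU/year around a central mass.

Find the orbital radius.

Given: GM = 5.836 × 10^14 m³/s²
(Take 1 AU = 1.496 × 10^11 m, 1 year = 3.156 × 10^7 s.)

Convert to SI: v = 0.1281 AU/year = 607.217 m/s.
For a circular orbit, v² = GM / r, so r = GM / v².
r = 5.836e+14 / (607.217)² m ≈ 1.583e+09 m = 0.01058 AU.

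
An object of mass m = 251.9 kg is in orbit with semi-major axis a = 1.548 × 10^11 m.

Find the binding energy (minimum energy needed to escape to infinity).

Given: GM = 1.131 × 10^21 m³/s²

Total orbital energy is E = −GMm/(2a); binding energy is E_bind = −E = GMm/(2a).
E_bind = 1.131e+21 · 251.9 / (2 · 1.548e+11) J ≈ 9.202e+11 J = 920.2 GJ.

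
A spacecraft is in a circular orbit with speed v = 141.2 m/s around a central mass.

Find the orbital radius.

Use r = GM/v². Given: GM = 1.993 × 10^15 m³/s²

For a circular orbit, v² = GM / r, so r = GM / v².
r = 1.993e+15 / (141.2)² m ≈ 9.996e+10 m = 99.96 Gm.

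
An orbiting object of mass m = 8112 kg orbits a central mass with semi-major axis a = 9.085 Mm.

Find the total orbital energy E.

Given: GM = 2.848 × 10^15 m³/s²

Convert to SI: a = 9.085 Mm = 9.085e+06 m.
E = −GMm / (2a).
E = −2.848e+15 · 8112 / (2 · 9.085e+06) J ≈ -1.271e+12 J = -1.271 TJ.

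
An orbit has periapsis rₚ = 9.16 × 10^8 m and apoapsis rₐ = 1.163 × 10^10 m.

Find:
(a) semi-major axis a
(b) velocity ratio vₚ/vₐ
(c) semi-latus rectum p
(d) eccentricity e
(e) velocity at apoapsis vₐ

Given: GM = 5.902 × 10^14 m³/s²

(a) a = (rₚ + rₐ)/2 = (9.16e+08 + 1.163e+10)/2 ≈ 6.273e+09 m
(b) Conservation of angular momentum (rₚvₚ = rₐvₐ) gives vₚ/vₐ = rₐ/rₚ = 1.163e+10/9.16e+08 ≈ 12.7
(c) From a = (rₚ + rₐ)/2 = 6.273e+09 m and e = (rₐ − rₚ)/(rₐ + rₚ) = 0.853977, p = a(1 − e²) = 6.273e+09 · (1 − (0.853977)²) ≈ 1.698e+09 m
(d) e = (rₐ − rₚ)/(rₐ + rₚ) = (1.163e+10 − 9.16e+08)/(1.163e+10 + 9.16e+08) ≈ 0.854
(e) With a = (rₚ + rₐ)/2 = 6.273e+09 m, vₐ = √(GM (2/rₐ − 1/a)) = √(5.902e+14 · (2/1.163e+10 − 1/6.273e+09)) m/s ≈ 86.08 m/s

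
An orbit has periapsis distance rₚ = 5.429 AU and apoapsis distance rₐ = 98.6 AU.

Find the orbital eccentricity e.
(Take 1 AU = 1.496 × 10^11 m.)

Convert to SI: rₚ = 5.429 AU = 8.12178e+11 m; rₐ = 98.6 AU = 1.47506e+13 m.
e = (rₐ − rₚ) / (rₐ + rₚ).
e = (1.47506e+13 − 8.12178e+11) / (1.47506e+13 + 8.12178e+11) = 1.39384e+13 / 1.55627e+13 ≈ 0.8956.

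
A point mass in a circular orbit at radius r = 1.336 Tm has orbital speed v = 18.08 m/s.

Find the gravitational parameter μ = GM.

Convert to SI: r = 1.336 Tm = 1.336e+12 m.
For a circular orbit v² = GM/r, so GM = v² · r.
GM = (18.08)² · 1.336e+12 m³/s² ≈ 4.367e+14 m³/s² = 4.367 × 10^14 m³/s².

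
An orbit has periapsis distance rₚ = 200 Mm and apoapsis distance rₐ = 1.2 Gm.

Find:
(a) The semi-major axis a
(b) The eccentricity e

Convert to SI: rₚ = 200 Mm = 2e+08 m; rₐ = 1.2 Gm = 1.2e+09 m.
(a) a = (rₚ + rₐ) / 2 = (2e+08 + 1.2e+09) / 2 ≈ 7e+08 m = 700 Mm.
(b) e = (rₐ − rₚ) / (rₐ + rₚ) = (1.2e+09 − 2e+08) / (1.2e+09 + 2e+08) ≈ 0.7143.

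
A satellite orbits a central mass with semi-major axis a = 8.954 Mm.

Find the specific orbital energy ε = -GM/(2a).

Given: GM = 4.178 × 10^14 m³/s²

Convert to SI: a = 8.954 Mm = 8.954e+06 m.
ε = −GM / (2a).
ε = −4.178e+14 / (2 · 8.954e+06) J/kg ≈ -2.333e+07 J/kg = -23.33 MJ/kg.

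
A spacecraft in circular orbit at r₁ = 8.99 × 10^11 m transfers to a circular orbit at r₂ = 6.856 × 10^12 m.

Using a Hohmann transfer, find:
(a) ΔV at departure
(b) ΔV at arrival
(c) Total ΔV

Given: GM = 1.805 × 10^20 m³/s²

Transfer semi-major axis: a_t = (r₁ + r₂)/2 = (8.99e+11 + 6.856e+12)/2 = 3.8775e+12 m.
Circular speeds: v₁ = √(GM/r₁) = 14169.6 m/s, v₂ = √(GM/r₂) = 5131.01 m/s.
Transfer speeds (vis-viva v² = GM(2/r − 1/a_t)): v₁ᵗ = 18841.6 m/s, v₂ᵗ = 2470.63 m/s.
(a) ΔV₁ = |v₁ᵗ − v₁| ≈ 4672 m/s = 4.672 km/s.
(b) ΔV₂ = |v₂ − v₂ᵗ| ≈ 2660 m/s = 2.66 km/s.
(c) ΔV_total = ΔV₁ + ΔV₂ ≈ 7332 m/s = 7.332 km/s.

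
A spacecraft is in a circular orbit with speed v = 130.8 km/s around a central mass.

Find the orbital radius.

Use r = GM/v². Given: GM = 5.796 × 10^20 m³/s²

Convert to SI: v = 130.8 km/s = 130800 m/s.
For a circular orbit, v² = GM / r, so r = GM / v².
r = 5.796e+20 / (130800)² m ≈ 3.388e+10 m = 33.88 Gm.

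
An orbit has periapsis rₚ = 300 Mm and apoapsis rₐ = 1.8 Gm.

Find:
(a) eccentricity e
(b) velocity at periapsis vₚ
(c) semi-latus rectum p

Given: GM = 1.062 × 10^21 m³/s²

Convert to SI: rₚ = 300 Mm = 3e+08 m; rₐ = 1.8 Gm = 1.8e+09 m.
(a) e = (rₐ − rₚ)/(rₐ + rₚ) = (1.8e+09 − 3e+08)/(1.8e+09 + 3e+08) ≈ 0.7143
(b) With a = (rₚ + rₐ)/2 = 1.05e+09 m, vₚ = √(GM (2/rₚ − 1/a)) = √(1.062e+21 · (2/3e+08 − 1/1.05e+09)) m/s ≈ 2.463e+06 m/s
(c) From a = (rₚ + rₐ)/2 = 1.05e+09 m and e = (rₐ − rₚ)/(rₐ + rₚ) = 0.714286, p = a(1 − e²) = 1.05e+09 · (1 − (0.714286)²) ≈ 5.143e+08 m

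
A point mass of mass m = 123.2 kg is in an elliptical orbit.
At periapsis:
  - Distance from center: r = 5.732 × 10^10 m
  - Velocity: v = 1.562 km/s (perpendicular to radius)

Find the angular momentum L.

Convert to SI: v = 1.562 km/s = 1562 m/s.
Since v is perpendicular to r, L = m · v · r.
L = 123.2 · 1562 · 5.732e+10 kg·m²/s ≈ 1.103e+16 kg·m²/s.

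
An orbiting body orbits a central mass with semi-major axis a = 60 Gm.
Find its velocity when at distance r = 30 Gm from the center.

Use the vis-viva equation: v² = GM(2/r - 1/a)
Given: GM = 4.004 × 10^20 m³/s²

Convert to SI: a = 60 Gm = 6e+10 m; r = 30 Gm = 3e+10 m.
Vis-viva: v = √(GM · (2/r − 1/a)).
2/r − 1/a = 2/3e+10 − 1/6e+10 = 5e-11 m⁻¹.
v = √(4.004e+20 · 5e-11) m/s ≈ 1.415e+05 m/s = 141.5 km/s.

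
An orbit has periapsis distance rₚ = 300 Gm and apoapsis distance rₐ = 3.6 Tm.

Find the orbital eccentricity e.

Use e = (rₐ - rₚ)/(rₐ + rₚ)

Convert to SI: rₚ = 300 Gm = 3e+11 m; rₐ = 3.6 Tm = 3.6e+12 m.
e = (rₐ − rₚ) / (rₐ + rₚ).
e = (3.6e+12 − 3e+11) / (3.6e+12 + 3e+11) = 3.3e+12 / 3.9e+12 ≈ 0.8462.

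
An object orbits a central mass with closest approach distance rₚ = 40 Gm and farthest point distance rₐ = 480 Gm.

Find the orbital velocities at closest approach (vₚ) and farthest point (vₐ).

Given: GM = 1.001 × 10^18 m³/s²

Convert to SI: rₚ = 40 Gm = 4e+10 m; rₐ = 480 Gm = 4.8e+11 m.
Use the vis-viva equation v² = GM(2/r − 1/a) with a = (rₚ + rₐ)/2 = (4e+10 + 4.8e+11)/2 = 2.6e+11 m.
vₚ = √(GM · (2/rₚ − 1/a)) = √(1.001e+18 · (2/4e+10 − 1/2.6e+11)) m/s ≈ 6797 m/s = 6.797 km/s.
vₐ = √(GM · (2/rₐ − 1/a)) = √(1.001e+18 · (2/4.8e+11 − 1/2.6e+11)) m/s ≈ 566.4 m/s = 566.4 m/s.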